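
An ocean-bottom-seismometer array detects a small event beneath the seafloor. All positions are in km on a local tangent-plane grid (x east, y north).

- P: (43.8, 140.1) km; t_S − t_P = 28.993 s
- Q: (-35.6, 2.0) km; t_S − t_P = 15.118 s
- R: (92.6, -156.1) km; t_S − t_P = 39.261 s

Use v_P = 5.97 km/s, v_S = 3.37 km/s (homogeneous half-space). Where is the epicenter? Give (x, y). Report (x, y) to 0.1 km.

Distance from S−P lag: d = Δt · v_P v_S / (v_P − v_S) = Δt · (5.97·3.37)/(5.97−3.37) ≈ 7.7380·Δt.
So d_P = 224.35, d_Q = 116.98, d_R = 303.80 km.
Circle about each station: (x − 43.8)² + (y − 140.1)² = 224.35²; (x + 35.6)² + (y − 2.0)² = 116.98²; (x − 92.6)² + (y + 156.1)² = 303.80².
Subtracting the P equation from the Q and R equations removes the quadratic terms:
-158.8 x − 276.2 y = 16373.51
97.6 x − 592.4 y = -30566.00
Solving the 2×2 system: x ≈ -149.9, y ≈ 26.9 km.

x ≈ -149.9 km, y ≈ 26.9 km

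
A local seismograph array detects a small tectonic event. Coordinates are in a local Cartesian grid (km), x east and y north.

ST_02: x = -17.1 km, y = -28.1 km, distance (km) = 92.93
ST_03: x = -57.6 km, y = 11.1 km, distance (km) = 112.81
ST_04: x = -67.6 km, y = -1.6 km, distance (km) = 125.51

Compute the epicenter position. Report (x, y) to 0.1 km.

x ≈ 53.1 km, y ≈ 32.8 km

Circle about each station: (x + 17.1)² + (y + 28.1)² = 92.93²; (x + 57.6)² + (y − 11.1)² = 112.81²; (x + 67.6)² + (y + 1.6)² = 125.51².
Subtracting the ST_02 equation from the ST_03 and ST_04 equations removes the quadratic terms:
-81.0 x + 78.4 y = -1731.16
-101.0 x + 53.0 y = -3626.48
Solving the 2×2 system: x ≈ 53.1, y ≈ 32.8 km.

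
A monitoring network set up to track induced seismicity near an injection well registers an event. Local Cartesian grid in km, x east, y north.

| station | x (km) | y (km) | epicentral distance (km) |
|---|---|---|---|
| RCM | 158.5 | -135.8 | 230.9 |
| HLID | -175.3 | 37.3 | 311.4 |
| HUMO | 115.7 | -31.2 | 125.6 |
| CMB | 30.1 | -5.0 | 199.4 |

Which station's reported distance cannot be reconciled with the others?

Solve using three stations at a time. Using RCM, HLID, HUMO (subtract circle equations pairwise → linear system) gives (x, y) ≈ (131.0, 93.4).
Distances from that point to each station vs reported:
  RCM: calculated 230.9 vs reported 230.9 → residual 0.0 km
  HLID: calculated 311.4 vs reported 311.4 → residual 0.0 km
  HUMO: calculated 125.6 vs reported 125.6 → residual 0.0 km
  CMB: calculated 141.0 vs reported 199.4 → residual 58.4 km
RCM, HLID, HUMO are mutually consistent (residuals ≈ 0); CMB is off by 58.4 km.

CMB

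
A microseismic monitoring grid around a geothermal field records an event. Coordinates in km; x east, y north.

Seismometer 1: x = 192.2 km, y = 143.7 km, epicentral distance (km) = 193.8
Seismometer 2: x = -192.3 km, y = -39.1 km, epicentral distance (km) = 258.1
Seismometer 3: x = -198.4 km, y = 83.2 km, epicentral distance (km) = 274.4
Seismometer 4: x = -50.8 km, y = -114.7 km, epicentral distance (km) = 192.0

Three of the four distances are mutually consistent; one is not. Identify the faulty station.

Seismometer 4

Solve using three stations at a time. Using Seismometer 1, Seismometer 2, Seismometer 3 (subtract circle equations pairwise → linear system) gives (x, y) ≈ (62.9, -0.6).
Distances from that point to each station vs reported:
  Seismometer 1: calculated 193.7 vs reported 193.8 → residual 0.1 km
  Seismometer 2: calculated 258.1 vs reported 258.1 → residual 0.0 km
  Seismometer 3: calculated 274.4 vs reported 274.4 → residual 0.0 km
  Seismometer 4: calculated 161.1 vs reported 192.0 → residual 30.9 km
Seismometer 1, Seismometer 2, Seismometer 3 are mutually consistent (residuals ≈ 0); Seismometer 4 is off by 30.9 km.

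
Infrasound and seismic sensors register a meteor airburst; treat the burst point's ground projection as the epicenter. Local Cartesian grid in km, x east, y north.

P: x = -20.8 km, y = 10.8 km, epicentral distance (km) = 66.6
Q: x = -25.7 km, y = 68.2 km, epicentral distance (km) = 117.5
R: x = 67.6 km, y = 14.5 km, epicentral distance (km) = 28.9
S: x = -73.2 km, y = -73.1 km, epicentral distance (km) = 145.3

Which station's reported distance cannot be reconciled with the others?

Solve using three stations at a time. Using Q, R, S (subtract circle equations pairwise → linear system) gives (x, y) ≈ (59.1, -13.1).
Distances from that point to each station vs reported:
  P: calculated 83.4 vs reported 66.6 → residual 16.8 km
  Q: calculated 117.5 vs reported 117.5 → residual 0.0 km
  R: calculated 28.9 vs reported 28.9 → residual 0.0 km
  S: calculated 145.3 vs reported 145.3 → residual 0.0 km
Q, R, S are mutually consistent (residuals ≈ 0); P is off by 16.8 km.

P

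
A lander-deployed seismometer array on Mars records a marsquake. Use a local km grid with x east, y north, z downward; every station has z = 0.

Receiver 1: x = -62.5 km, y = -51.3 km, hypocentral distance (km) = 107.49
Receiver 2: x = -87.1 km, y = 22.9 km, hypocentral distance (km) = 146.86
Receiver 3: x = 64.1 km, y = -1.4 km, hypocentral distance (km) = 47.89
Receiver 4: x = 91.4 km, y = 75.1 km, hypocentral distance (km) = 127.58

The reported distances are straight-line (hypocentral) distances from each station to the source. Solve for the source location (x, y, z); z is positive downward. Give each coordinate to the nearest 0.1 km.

(43.7, -42.4, 14.0)

Each station gives a sphere (x−x_i)² + (y−y_i)² + z² = d_i² (stations at z=0).
Subtracting the Receiver 1 sphere from Receiver 2 and Receiver 3: z² cancels, leaving linear equations in x and y:
-49.2 x + 148.4 y = -8440.88
253.2 x + 99.8 y = 6833.48
Solving: x ≈ 43.697, y ≈ -42.392 km (keep extra digits for the depth step; rounded: 43.7, -42.4).
Then from the Receiver 1 sphere: z² = 107.49² − (x + 62.5)² − (y + 51.3)² with x = 43.697, y = -42.392, so z ≈ 14.034 ≈ 14.0 km.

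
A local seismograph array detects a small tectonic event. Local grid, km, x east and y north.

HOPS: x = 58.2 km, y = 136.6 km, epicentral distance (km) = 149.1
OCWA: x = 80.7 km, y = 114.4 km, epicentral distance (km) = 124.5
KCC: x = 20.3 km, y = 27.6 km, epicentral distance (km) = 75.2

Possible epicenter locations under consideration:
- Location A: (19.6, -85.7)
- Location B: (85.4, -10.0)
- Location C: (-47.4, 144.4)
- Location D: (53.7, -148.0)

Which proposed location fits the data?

For each candidate, compare |candidate − station| to the reported distance:
Location A: residuals HOPS 76.5, OCWA 84.7, KCC 38.1 → max 84.7 km
Location B: residuals HOPS 0.0, OCWA 0.0, KCC 0.0 → max 0.0 km
Location C: residuals HOPS 43.2, OCWA 7.1, KCC 59.8 → max 59.8 km
Location D: residuals HOPS 135.5, OCWA 139.3, KCC 103.5 → max 139.3 km
Only Location B has all residuals ≈ 0.

Location B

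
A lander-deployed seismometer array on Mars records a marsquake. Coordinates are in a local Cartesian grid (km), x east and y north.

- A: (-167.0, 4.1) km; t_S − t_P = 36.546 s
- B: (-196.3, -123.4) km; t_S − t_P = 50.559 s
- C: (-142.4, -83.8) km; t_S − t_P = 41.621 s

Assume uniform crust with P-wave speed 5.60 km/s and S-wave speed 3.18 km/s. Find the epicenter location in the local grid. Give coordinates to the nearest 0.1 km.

Distance from S−P lag: d = Δt · v_P v_S / (v_P − v_S) = Δt · (5.60·3.18)/(5.60−3.18) ≈ 7.3587·Δt.
So d_A = 268.93, d_B = 372.05, d_C = 306.28 km.
Circle about each station: (x + 167.0)² + (y − 4.1)² = 268.93²; (x + 196.3)² + (y + 123.4)² = 372.05²; (x + 142.4)² + (y + 83.8)² = 306.28².
Subtracting pairs of circle equations eliminates x²+y² and gives linear equations (the radical axes):
-58.6 x − 255.0 y = -40242.42
49.2 x − 175.8 y = -22089.70
Solving the 2×2 system: x ≈ 63.1, y ≈ 143.3 km.

(63.1, 143.3)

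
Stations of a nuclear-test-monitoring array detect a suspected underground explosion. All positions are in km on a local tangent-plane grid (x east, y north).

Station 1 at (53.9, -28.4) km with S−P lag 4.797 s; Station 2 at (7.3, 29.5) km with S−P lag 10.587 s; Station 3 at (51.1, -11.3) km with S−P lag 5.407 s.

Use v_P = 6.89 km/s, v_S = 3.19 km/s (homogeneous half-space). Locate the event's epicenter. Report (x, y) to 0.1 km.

(25.5, -30.7)

Distance from S−P lag: d = Δt · v_P v_S / (v_P − v_S) = Δt · (6.89·3.19)/(6.89−3.19) ≈ 5.9403·Δt.
So d_Station 1 = 28.50, d_Station 2 = 62.89, d_Station 3 = 32.12 km.
Circle about each station: (x − 53.9)² + (y + 28.4)² = 28.50²; (x − 7.3)² + (y − 29.5)² = 62.89²; (x − 51.1)² + (y + 11.3)² = 32.12².
Subtracting pairs of circle equations eliminates x²+y² and gives linear equations (the radical axes):
-93.2 x + 115.8 y = -5931.13
-5.6 x + 34.2 y = -1192.31
Solving the 2×2 system: x ≈ 25.5, y ≈ -30.7 km.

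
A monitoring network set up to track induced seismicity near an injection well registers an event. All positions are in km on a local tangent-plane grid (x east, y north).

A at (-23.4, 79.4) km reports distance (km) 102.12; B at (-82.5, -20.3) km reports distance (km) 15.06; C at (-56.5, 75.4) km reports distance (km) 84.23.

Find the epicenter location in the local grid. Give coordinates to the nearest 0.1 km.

Circle about each station: (x + 23.4)² + (y − 79.4)² = 102.12²; (x + 82.5)² + (y + 20.3)² = 15.06²; (x + 56.5)² + (y − 75.4)² = 84.23².
Subtracting the A equation from the B and C equations removes the quadratic terms:
-118.2 x − 199.4 y = 10568.11
-66.2 x − 8.0 y = 5359.29
Solving the 2×2 system: x ≈ -80.3, y ≈ -5.4 km.
Check against A (with the unrounded x, y): √((x + 23.4)²+(y − 79.4)²) = 102.12 ≈ 102.12 km. ✓

-80.3 km east, -5.4 km north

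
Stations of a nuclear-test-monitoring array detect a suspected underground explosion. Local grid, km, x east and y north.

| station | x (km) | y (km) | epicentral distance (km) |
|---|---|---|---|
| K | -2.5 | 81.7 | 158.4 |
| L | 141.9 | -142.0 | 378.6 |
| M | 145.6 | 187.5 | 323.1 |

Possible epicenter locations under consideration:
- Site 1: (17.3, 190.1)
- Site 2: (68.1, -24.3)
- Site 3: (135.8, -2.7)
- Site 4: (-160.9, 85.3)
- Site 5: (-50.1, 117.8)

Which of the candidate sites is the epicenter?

Site 4

For each candidate, compare |candidate − station| to the reported distance:
Site 1: residuals K 48.2, L 23.9, M 194.8 → max 194.8 km
Site 2: residuals K 31.0, L 239.7, M 97.6 → max 239.7 km
Site 3: residuals K 3.6, L 239.2, M 132.6 → max 239.2 km
Site 4: residuals K 0.0, L 0.0, M 0.0 → max 0.0 km
Site 5: residuals K 98.7, L 55.6, M 115.4 → max 115.4 km
Only Site 4 has all residuals ≈ 0.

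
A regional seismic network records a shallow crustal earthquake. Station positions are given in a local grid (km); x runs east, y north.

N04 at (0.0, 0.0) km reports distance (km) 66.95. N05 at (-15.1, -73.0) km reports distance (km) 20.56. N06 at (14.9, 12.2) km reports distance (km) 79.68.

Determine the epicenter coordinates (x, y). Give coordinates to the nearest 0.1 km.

x ≈ 4.5 km, y ≈ -66.8 km

Circle about each station: x² + y² = 66.95²; (x + 15.1)² + (y + 73.0)² = 20.56²; (x − 14.9)² + (y − 12.2)² = 79.68².
Subtracting the N04 equation from the N05 and N06 equations removes the quadratic terms:
-30.2 x − 146.0 y = 9616.60
29.8 x + 24.4 y = -1495.75
Solving the 2×2 system: x ≈ 4.5, y ≈ -66.8 km.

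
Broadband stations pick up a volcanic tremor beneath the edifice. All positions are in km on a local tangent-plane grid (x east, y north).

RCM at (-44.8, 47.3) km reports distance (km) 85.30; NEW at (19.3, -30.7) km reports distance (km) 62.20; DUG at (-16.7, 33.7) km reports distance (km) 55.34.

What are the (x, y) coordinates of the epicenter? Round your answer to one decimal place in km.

38.4 km east, 28.5 km north

Circle about each station: (x + 44.8)² + (y − 47.3)² = 85.30²; (x − 19.3)² + (y + 30.7)² = 62.20²; (x + 16.7)² + (y − 33.7)² = 55.34².
Subtracting the RCM equation from the NEW and DUG equations removes the quadratic terms:
128.2 x − 156.0 y = 477.90
56.2 x − 27.2 y = 1383.82
Solving the 2×2 system: x ≈ 38.4, y ≈ 28.5 km.
Check against RCM (with the unrounded x, y): √((x + 44.8)²+(y − 47.3)²) = 85.32 ≈ 85.30 km. ✓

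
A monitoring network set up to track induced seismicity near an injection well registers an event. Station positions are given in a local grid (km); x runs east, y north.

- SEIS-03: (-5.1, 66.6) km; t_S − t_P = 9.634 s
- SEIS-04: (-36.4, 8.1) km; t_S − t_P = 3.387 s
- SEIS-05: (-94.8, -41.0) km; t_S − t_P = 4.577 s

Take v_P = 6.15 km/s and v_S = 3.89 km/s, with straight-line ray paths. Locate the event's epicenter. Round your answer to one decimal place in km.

x ≈ -48.9 km, y ≈ -25.5 km

Distance from S−P lag: d = Δt · v_P v_S / (v_P − v_S) = Δt · (6.15·3.89)/(6.15−3.89) ≈ 10.5856·Δt.
So d_SEIS-03 = 101.98, d_SEIS-04 = 35.85, d_SEIS-05 = 48.45 km.
Circle about each station: (x + 5.1)² + (y − 66.6)² = 101.98²; (x + 36.4)² + (y − 8.1)² = 35.85²; (x + 94.8)² + (y + 41.0)² = 48.45².
Subtracting pairs of circle equations eliminates x²+y² and gives linear equations (the radical axes):
-62.6 x − 117.0 y = 6043.70
-179.4 x − 215.2 y = 14258.99
Solving the 2×2 system: x ≈ -48.9, y ≈ -25.5 km.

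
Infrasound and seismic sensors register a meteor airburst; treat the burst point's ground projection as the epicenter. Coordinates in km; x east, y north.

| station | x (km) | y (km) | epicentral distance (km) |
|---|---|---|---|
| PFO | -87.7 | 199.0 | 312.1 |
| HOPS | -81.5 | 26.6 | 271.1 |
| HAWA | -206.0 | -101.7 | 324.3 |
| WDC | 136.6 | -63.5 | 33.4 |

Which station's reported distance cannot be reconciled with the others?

Solve using three stations at a time. Using PFO, HAWA, WDC (subtract circle equations pairwise → linear system) gives (x, y) ≈ (112.5, -40.5).
Distances from that point to each station vs reported:
  PFO: calculated 312.1 vs reported 312.1 → residual 0.0 km
  HOPS: calculated 205.2 vs reported 271.1 → residual 65.9 km
  HAWA: calculated 324.3 vs reported 324.3 → residual 0.0 km
  WDC: calculated 33.4 vs reported 33.4 → residual 0.0 km
PFO, HAWA, WDC are mutually consistent (residuals ≈ 0); HOPS is off by 65.9 km.

HOPS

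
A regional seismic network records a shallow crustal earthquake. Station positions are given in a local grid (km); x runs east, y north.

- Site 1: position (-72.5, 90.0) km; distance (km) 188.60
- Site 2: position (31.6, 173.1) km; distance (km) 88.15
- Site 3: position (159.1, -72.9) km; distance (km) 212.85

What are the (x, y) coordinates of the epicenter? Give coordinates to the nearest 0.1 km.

110.8 km east, 134.4 km north

Circle about each station: (x + 72.5)² + (y − 90.0)² = 188.60²; (x − 31.6)² + (y − 173.1)² = 88.15²; (x − 159.1)² + (y + 72.9)² = 212.85².
Subtracting the Site 1 equation from the Site 2 and Site 3 equations removes the quadratic terms:
208.2 x + 166.2 y = 45405.46
463.2 x − 325.8 y = 7535.81
Solving the 2×2 system: x ≈ 110.8, y ≈ 134.4 km.
Check against Site 1 (with the unrounded x, y): √((x + 72.5)²+(y − 90.0)²) = 188.60 ≈ 188.60 km. ✓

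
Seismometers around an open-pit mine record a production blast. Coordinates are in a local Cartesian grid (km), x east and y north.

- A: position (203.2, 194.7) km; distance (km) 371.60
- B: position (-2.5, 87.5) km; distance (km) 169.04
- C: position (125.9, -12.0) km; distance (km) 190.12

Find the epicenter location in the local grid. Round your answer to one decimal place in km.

Circle about each station: (x − 203.2)² + (y − 194.7)² = 371.60²; (x + 2.5)² + (y − 87.5)² = 169.04²; (x − 125.9)² + (y + 12.0)² = 190.12².
Subtracting the A equation from the B and C equations removes the quadratic terms:
-411.4 x − 214.4 y = 37976.21
-154.6 x − 413.4 y = 38737.43
Solving the 2×2 system: x ≈ -54.0, y ≈ -73.5 km.
Check against A (with the unrounded x, y): √((x − 203.2)²+(y − 194.7)²) = 371.60 ≈ 371.60 km. ✓

-54.0 km east, -73.5 km north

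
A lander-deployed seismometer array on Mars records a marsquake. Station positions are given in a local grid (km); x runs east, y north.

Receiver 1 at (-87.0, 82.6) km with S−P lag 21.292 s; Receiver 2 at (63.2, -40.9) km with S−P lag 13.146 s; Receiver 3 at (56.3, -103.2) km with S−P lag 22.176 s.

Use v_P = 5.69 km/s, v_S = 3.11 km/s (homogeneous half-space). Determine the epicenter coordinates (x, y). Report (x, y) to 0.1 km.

(55.1, 48.9)

Distance from S−P lag: d = Δt · v_P v_S / (v_P − v_S) = Δt · (5.69·3.11)/(5.69−3.11) ≈ 6.8589·Δt.
So d_Receiver 1 = 146.04, d_Receiver 2 = 90.17, d_Receiver 3 = 152.10 km.
Circle about each station: (x + 87.0)² + (y − 82.6)² = 146.04²; (x − 63.2)² + (y + 40.9)² = 90.17²; (x − 56.3)² + (y + 103.2)² = 152.10².
Subtracting pairs of circle equations eliminates x²+y² and gives linear equations (the radical axes):
300.4 x − 247.0 y = 4472.34
286.6 x − 371.6 y = -2378.56
Solving the 2×2 system: x ≈ 55.1, y ≈ 48.9 km.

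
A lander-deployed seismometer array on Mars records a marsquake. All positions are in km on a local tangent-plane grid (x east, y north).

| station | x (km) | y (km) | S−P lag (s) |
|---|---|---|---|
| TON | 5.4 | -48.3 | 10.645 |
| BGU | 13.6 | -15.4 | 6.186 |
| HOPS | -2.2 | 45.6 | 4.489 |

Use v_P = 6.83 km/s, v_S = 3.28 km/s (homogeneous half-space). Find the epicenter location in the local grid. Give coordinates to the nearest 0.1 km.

Distance from S−P lag: d = Δt · v_P v_S / (v_P − v_S) = Δt · (6.83·3.28)/(6.83−3.28) ≈ 6.3105·Δt.
So d_TON = 67.18, d_BGU = 39.04, d_HOPS = 28.33 km.
Circle about each station: (x − 5.4)² + (y + 48.3)² = 67.18²; (x − 13.6)² + (y + 15.4)² = 39.04²; (x + 2.2)² + (y − 45.6)² = 28.33².
Subtracting pairs of circle equations eliminates x²+y² and gives linear equations (the radical axes):
16.4 x + 65.8 y = 1049.10
-15.2 x + 187.8 y = 3432.71
Solving the 2×2 system: x ≈ -7.1, y ≈ 17.7 km.

-7.1 km east, 17.7 km north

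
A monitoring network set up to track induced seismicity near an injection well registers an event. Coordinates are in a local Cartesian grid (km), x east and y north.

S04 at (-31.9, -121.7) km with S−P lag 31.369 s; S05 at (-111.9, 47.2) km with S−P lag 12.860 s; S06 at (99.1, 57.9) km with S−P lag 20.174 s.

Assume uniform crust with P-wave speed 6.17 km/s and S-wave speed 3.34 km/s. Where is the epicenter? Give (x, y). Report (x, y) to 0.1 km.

-39.5 km east, 106.6 km north

Distance from S−P lag: d = Δt · v_P v_S / (v_P − v_S) = Δt · (6.17·3.34)/(6.17−3.34) ≈ 7.2819·Δt.
So d_S04 = 228.43, d_S05 = 93.65, d_S06 = 146.91 km.
Circle about each station: (x + 31.9)² + (y + 121.7)² = 228.43²; (x + 111.9)² + (y − 47.2)² = 93.65²; (x − 99.1)² + (y − 57.9)² = 146.91².
Subtracting pairs of circle equations eliminates x²+y² and gives linear equations (the radical axes):
-160.0 x + 337.8 y = 42330.89
262.0 x + 359.2 y = 27942.44
Solving the 2×2 system: x ≈ -39.5, y ≈ 106.6 km.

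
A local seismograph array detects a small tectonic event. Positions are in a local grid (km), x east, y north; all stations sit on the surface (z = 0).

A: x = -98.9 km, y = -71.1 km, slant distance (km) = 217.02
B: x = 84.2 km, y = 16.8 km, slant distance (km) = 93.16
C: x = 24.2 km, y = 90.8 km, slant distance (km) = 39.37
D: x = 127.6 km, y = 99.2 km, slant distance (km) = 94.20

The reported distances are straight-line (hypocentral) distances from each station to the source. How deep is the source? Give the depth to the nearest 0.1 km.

Each station gives a sphere (x−x_i)² + (y−y_i)² + z² = d_i² (stations at z=0).
Subtracting the A sphere from B and C: z² cancels, leaving linear equations in x and y:
366.2 x + 175.8 y = 30954.35
246.2 x + 323.8 y = 39541.54
Solving: x ≈ 40.795, y ≈ 91.099 km (keep extra digits for the depth step; rounded: 40.8, 91.1).
Then from the A sphere: z² = 217.02² − (x + 98.9)² − (y + 71.1)² with x = 40.795, y = 91.099, so z ≈ 35.700 ≈ 35.7 km.

z ≈ 35.7 km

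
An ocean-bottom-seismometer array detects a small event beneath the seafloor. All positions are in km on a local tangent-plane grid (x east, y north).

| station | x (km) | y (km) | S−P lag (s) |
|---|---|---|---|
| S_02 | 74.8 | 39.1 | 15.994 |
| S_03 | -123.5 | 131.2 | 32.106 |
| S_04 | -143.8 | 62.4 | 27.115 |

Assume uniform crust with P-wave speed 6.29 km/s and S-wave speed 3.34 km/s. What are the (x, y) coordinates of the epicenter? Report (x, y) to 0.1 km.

9.9 km east, -54.5 km north

Distance from S−P lag: d = Δt · v_P v_S / (v_P − v_S) = Δt · (6.29·3.34)/(6.29−3.34) ≈ 7.1216·Δt.
So d_S_02 = 113.90, d_S_03 = 228.64, d_S_04 = 193.10 km.
Circle about each station: (x − 74.8)² + (y − 39.1)² = 113.90²; (x + 123.5)² + (y − 131.2)² = 228.64²; (x + 143.8)² + (y − 62.4)² = 193.10².
Subtracting pairs of circle equations eliminates x²+y² and gives linear equations (the radical axes):
-396.6 x + 184.2 y = -13961.20
-437.2 x + 46.6 y = -6866.05
Solving the 2×2 system: x ≈ 9.9, y ≈ -54.5 km.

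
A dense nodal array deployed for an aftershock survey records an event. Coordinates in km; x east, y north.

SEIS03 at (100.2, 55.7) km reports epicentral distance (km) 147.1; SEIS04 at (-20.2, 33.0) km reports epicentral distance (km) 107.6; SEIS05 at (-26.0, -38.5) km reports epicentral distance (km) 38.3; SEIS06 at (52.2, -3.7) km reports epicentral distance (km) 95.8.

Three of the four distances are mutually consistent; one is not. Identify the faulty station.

SEIS03

Solve using three stations at a time. Using SEIS04, SEIS05, SEIS06 (subtract circle equations pairwise → linear system) gives (x, y) ≈ (-12.5, -74.3).
Distances from that point to each station vs reported:
  SEIS03: calculated 172.1 vs reported 147.1 → residual 25.0 km
  SEIS04: calculated 107.6 vs reported 107.6 → residual 0.0 km
  SEIS05: calculated 38.3 vs reported 38.3 → residual 0.0 km
  SEIS06: calculated 95.8 vs reported 95.8 → residual 0.0 km
SEIS04, SEIS05, SEIS06 are mutually consistent (residuals ≈ 0); SEIS03 is off by 25.0 km.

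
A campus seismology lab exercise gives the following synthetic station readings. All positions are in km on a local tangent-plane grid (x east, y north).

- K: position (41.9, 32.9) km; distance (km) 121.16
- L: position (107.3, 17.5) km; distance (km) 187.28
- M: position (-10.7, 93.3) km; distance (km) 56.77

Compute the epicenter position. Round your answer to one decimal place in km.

(-67.0, 86.0)

Circle about each station: (x − 41.9)² + (y − 32.9)² = 121.16²; (x − 107.3)² + (y − 17.5)² = 187.28²; (x + 10.7)² + (y − 93.3)² = 56.77².
Subtracting the K equation from the L and M equations removes the quadratic terms:
130.8 x − 30.8 y = -11412.53
-105.2 x + 120.8 y = 17438.27
Solving the 2×2 system: x ≈ -67.0, y ≈ 86.0 km.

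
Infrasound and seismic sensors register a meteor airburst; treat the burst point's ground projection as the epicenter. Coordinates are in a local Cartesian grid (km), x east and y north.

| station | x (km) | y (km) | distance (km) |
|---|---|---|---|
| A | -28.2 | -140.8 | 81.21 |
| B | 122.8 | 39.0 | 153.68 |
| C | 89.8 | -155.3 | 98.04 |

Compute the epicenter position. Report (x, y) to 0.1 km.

Circle about each station: (x + 28.2)² + (y + 140.8)² = 81.21²; (x − 122.8)² + (y − 39.0)² = 153.68²; (x − 89.8)² + (y + 155.3)² = 98.04².
Subtracting the A equation from the B and C equations removes the quadratic terms:
302.0 x + 359.6 y = -21041.52
236.0 x − 29.0 y = 8545.47
Solving the 2×2 system: x ≈ 26.3, y ≈ -80.6 km.
Check against A (with the unrounded x, y): √((x + 28.2)²+(y + 140.8)²) = 81.20 ≈ 81.21 km. ✓

(26.3, -80.6)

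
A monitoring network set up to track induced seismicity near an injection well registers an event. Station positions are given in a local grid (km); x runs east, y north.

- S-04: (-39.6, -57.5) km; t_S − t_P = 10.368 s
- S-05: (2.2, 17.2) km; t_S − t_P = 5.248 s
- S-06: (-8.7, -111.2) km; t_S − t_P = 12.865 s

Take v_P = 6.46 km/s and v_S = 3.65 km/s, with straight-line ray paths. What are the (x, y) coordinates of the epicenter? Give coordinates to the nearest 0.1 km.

34.8 km east, -12.4 km north

Distance from S−P lag: d = Δt · v_P v_S / (v_P − v_S) = Δt · (6.46·3.65)/(6.46−3.65) ≈ 8.3911·Δt.
So d_S-04 = 87.00, d_S-05 = 44.04, d_S-06 = 107.95 km.
Circle about each station: (x + 39.6)² + (y + 57.5)² = 87.00²; (x − 2.2)² + (y − 17.2)² = 44.04²; (x + 8.7)² + (y + 111.2)² = 107.95².
Subtracting the S-04 equation from the S-05 and S-06 equations removes the quadratic terms:
83.6 x + 149.4 y = 1055.75
61.8 x − 107.4 y = 3482.52
Solving the 2×2 system: x ≈ 34.8, y ≈ -12.4 km.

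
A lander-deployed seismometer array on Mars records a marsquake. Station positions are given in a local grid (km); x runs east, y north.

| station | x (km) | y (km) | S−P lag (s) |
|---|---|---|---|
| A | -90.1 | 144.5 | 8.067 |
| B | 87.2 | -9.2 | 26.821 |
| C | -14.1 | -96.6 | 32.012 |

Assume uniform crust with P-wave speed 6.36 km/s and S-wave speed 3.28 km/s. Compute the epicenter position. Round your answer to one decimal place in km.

Distance from S−P lag: d = Δt · v_P v_S / (v_P − v_S) = Δt · (6.36·3.28)/(6.36−3.28) ≈ 6.7730·Δt.
So d_A = 54.64, d_B = 181.66, d_C = 216.82 km.
Circle about each station: (x + 90.1)² + (y − 144.5)² = 54.64²; (x − 87.2)² + (y + 9.2)² = 181.66²; (x + 14.1)² + (y + 96.6)² = 216.82².
Subtracting the A equation from the B and C equations removes the quadratic terms:
354.6 x − 307.4 y = -51324.61
152.0 x − 482.2 y = -63493.27
Solving the 2×2 system: x ≈ -42.1, y ≈ 118.4 km.

x ≈ -42.1 km, y ≈ 118.4 km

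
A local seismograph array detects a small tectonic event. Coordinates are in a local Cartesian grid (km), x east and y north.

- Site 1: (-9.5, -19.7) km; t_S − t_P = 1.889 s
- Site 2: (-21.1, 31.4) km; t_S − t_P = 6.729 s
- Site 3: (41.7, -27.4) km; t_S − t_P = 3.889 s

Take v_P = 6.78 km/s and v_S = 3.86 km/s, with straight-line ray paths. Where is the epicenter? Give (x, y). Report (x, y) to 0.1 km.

Distance from S−P lag: d = Δt · v_P v_S / (v_P − v_S) = Δt · (6.78·3.86)/(6.78−3.86) ≈ 8.9626·Δt.
So d_Site 1 = 16.93, d_Site 2 = 60.31, d_Site 3 = 34.86 km.
Circle about each station: (x + 9.5)² + (y + 19.7)² = 16.93²; (x + 21.1)² + (y − 31.4)² = 60.31²; (x − 41.7)² + (y + 27.4)² = 34.86².
Subtracting the Site 1 equation from the Site 2 and Site 3 equations removes the quadratic terms:
-23.2 x + 102.2 y = -2397.84
102.4 x − 15.4 y = 1082.72
Solving the 2×2 system: x ≈ 7.3, y ≈ -21.8 km.
Check against Site 1 (with the unrounded x, y): √((x + 9.5)²+(y + 19.7)²) = 16.93 ≈ 16.93 km. ✓

(7.3, -21.8)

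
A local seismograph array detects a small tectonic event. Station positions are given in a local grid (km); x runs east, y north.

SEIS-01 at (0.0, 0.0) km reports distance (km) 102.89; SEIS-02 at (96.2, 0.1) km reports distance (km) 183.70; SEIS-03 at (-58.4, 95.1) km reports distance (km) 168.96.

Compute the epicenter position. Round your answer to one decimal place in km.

(-72.2, -73.3)

Circle about each station: x² + y² = 102.89²; (x − 96.2)² + (y − 0.1)² = 183.70²; (x + 58.4)² + (y − 95.1)² = 168.96².
Subtracting the SEIS-01 equation from the SEIS-02 and SEIS-03 equations removes the quadratic terms:
192.4 x + 0.2 y = -13904.89
-116.8 x + 190.2 y = -5506.56
Solving the 2×2 system: x ≈ -72.2, y ≈ -73.3 km.
Check against SEIS-01 (with the unrounded x, y): √(x²+y²) = 102.87 ≈ 102.89 km. ✓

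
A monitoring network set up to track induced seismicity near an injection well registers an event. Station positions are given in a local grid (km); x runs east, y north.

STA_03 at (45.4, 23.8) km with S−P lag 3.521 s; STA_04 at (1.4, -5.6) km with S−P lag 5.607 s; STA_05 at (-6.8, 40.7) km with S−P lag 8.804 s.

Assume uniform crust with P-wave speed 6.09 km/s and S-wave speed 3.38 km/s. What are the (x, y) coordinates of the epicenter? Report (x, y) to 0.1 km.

Distance from S−P lag: d = Δt · v_P v_S / (v_P − v_S) = Δt · (6.09·3.38)/(6.09−3.38) ≈ 7.5956·Δt.
So d_STA_03 = 26.74, d_STA_04 = 42.59, d_STA_05 = 66.87 km.
Circle about each station: (x − 45.4)² + (y − 23.8)² = 26.74²; (x − 1.4)² + (y + 5.6)² = 42.59²; (x + 6.8)² + (y − 40.7)² = 66.87².
Subtracting the STA_03 equation from the STA_04 and STA_05 equations removes the quadratic terms:
-88.0 x − 58.8 y = -3693.16
-104.4 x + 33.8 y = -4681.44
Solving the 2×2 system: x ≈ 43.9, y ≈ -2.9 km.
Check against STA_03 (with the unrounded x, y): √((x − 45.4)²+(y − 23.8)²) = 26.74 ≈ 26.74 km. ✓

(43.9, -2.9)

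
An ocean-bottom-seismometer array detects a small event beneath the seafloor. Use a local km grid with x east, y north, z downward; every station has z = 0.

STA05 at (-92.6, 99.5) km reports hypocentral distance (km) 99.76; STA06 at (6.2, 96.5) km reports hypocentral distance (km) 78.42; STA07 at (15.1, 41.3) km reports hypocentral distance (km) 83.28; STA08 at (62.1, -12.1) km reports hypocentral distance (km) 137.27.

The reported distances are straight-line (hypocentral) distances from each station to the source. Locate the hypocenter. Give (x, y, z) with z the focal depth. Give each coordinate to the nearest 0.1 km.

Each station gives a sphere (x−x_i)² + (y−y_i)² + z² = d_i² (stations at z=0).
Subtracting the STA05 sphere from STA06 and STA07: z² cancels, leaving linear equations in x and y:
197.6 x − 6.0 y = -5321.96
215.4 x − 116.4 y = -13524.81
Solving: x ≈ -24.798, y ≈ 70.303 km (keep extra digits for the depth step; rounded: -24.8, 70.3).
Then from the STA05 sphere: z² = 99.76² − (x + 92.6)² − (y − 99.5)² with x = -24.798, y = 70.303, so z ≈ 67.101 ≈ 67.1 km.

(-24.8, 70.3, 67.1)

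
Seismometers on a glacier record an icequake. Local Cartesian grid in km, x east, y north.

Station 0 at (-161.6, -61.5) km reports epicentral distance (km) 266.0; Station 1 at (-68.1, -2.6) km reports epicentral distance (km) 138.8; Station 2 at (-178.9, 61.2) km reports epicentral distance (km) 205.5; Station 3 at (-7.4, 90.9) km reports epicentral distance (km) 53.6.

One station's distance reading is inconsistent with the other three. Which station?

Solve using three stations at a time. Using Station 0, Station 2, Station 3 (subtract circle equations pairwise → linear system) gives (x, y) ≈ (10.3, 141.5).
Distances from that point to each station vs reported:
  Station 0: calculated 266.0 vs reported 266.0 → residual 0.0 km
  Station 1: calculated 164.1 vs reported 138.8 → residual 25.3 km
  Station 2: calculated 205.5 vs reported 205.5 → residual 0.0 km
  Station 3: calculated 53.6 vs reported 53.6 → residual 0.0 km
Station 0, Station 2, Station 3 are mutually consistent (residuals ≈ 0); Station 1 is off by 25.3 km.

Station 1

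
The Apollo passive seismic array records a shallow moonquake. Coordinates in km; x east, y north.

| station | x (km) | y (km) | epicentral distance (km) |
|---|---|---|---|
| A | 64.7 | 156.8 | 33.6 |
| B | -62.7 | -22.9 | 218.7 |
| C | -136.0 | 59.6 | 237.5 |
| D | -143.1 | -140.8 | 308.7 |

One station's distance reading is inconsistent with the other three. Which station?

D

Solve using three stations at a time. Using A, B, C (subtract circle equations pairwise → linear system) gives (x, y) ≈ (89.5, 134.2).
Distances from that point to each station vs reported:
  A: calculated 33.6 vs reported 33.6 → residual 0.0 km
  B: calculated 218.7 vs reported 218.7 → residual 0.0 km
  C: calculated 237.5 vs reported 237.5 → residual 0.0 km
  D: calculated 360.1 vs reported 308.7 → residual 51.4 km
A, B, C are mutually consistent (residuals ≈ 0); D is off by 51.4 km.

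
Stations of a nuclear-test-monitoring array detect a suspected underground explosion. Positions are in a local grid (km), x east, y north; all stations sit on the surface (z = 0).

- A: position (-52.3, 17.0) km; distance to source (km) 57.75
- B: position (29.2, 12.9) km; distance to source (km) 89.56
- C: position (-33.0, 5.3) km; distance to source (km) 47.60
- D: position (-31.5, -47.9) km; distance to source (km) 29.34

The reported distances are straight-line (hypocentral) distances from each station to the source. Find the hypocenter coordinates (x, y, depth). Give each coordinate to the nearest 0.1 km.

x ≈ -42.8 km, y ≈ -34.8 km, depth ≈ 23.7 km

Each station gives a sphere (x−x_i)² + (y−y_i)² + z² = d_i² (stations at z=0).
Subtracting the A sphere from B and C: z² cancels, leaving linear equations in x and y:
163.0 x − 8.2 y = -6691.17
38.6 x − 23.4 y = -837.90
Solving: x ≈ -42.801, y ≈ -34.795 km (keep extra digits for the depth step; rounded: -42.8, -34.8).
Then from the A sphere: z² = 57.75² − (x + 52.3)² − (y − 17.0)² with x = -42.801, y = -34.795, so z ≈ 23.709 ≈ 23.7 km.
Check against D (with the unrounded solution): distance 29.35 ≈ 29.34 km. ✓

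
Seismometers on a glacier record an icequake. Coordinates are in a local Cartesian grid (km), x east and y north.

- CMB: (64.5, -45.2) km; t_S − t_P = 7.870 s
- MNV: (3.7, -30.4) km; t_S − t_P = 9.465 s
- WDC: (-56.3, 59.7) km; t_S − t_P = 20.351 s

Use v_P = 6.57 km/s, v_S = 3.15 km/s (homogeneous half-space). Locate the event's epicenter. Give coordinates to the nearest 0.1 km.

Distance from S−P lag: d = Δt · v_P v_S / (v_P − v_S) = Δt · (6.57·3.15)/(6.57−3.15) ≈ 6.0513·Δt.
So d_CMB = 47.62, d_MNV = 57.28, d_WDC = 123.15 km.
Circle about each station: (x − 64.5)² + (y + 45.2)² = 47.62²; (x − 3.7)² + (y + 30.4)² = 57.28²; (x + 56.3)² + (y − 59.7)² = 123.15².
Subtracting the CMB equation from the MNV and WDC equations removes the quadratic terms:
-121.6 x + 29.6 y = -6278.77
-241.6 x + 209.8 y = -12367.77
Solving the 2×2 system: x ≈ 51.8, y ≈ 0.7 km.

x ≈ 51.8 km, y ≈ 0.7 km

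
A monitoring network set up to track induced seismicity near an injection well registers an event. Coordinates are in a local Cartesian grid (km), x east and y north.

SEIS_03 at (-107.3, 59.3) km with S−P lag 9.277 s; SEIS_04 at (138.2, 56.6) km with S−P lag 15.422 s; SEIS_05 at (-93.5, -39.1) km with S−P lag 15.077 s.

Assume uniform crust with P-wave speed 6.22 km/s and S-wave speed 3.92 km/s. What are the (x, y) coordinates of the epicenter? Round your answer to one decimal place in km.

(-18.8, 102.2)

Distance from S−P lag: d = Δt · v_P v_S / (v_P − v_S) = Δt · (6.22·3.92)/(6.22−3.92) ≈ 10.6010·Δt.
So d_SEIS_03 = 98.35, d_SEIS_04 = 163.49, d_SEIS_05 = 159.83 km.
Circle about each station: (x + 107.3)² + (y − 59.3)² = 98.35²; (x − 138.2)² + (y − 56.6)² = 163.49²; (x + 93.5)² + (y + 39.1)² = 159.83².
Subtracting pairs of circle equations eliminates x²+y² and gives linear equations (the radical axes):
491.0 x − 5.4 y = -9783.24
27.6 x − 196.8 y = -20631.63
Solving the 2×2 system: x ≈ -18.8, y ≈ 102.2 km.
Check against SEIS_03 (with the unrounded x, y): √((x + 107.3)²+(y − 59.3)²) = 98.35 ≈ 98.35 km. ✓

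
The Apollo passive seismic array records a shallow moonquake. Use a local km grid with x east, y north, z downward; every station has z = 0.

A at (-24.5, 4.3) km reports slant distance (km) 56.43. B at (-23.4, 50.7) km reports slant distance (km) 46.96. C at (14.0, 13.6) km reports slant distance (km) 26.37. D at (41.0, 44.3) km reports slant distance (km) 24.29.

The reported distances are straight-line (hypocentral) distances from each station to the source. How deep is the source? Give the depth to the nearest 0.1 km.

Each station gives a sphere (x−x_i)² + (y−y_i)² + z² = d_i² (stations at z=0).
Subtracting the A sphere from B and C: z² cancels, leaving linear equations in x and y:
2.2 x + 92.8 y = 3478.41
77.0 x + 18.6 y = 2251.19
Solving: x ≈ 20.298, y ≈ 37.002 km (keep extra digits for the depth step; rounded: 20.3, 37.0).
Then from the A sphere: z² = 56.43² − (x + 24.5)² − (y − 4.3)² with x = 20.298, y = 37.002, so z ≈ 10.395 ≈ 10.4 km.

10.4 km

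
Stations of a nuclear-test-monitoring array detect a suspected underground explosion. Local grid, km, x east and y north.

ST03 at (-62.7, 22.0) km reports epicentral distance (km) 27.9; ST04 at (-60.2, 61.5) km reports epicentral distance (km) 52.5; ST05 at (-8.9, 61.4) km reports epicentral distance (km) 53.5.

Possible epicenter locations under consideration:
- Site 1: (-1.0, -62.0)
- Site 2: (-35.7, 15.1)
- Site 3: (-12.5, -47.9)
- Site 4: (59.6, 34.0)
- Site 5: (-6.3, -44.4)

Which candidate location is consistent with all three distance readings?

For each candidate, compare |candidate − station| to the reported distance:
Site 1: residuals ST03 76.3, ST04 84.5, ST05 70.2 → max 84.5 km
Site 2: residuals ST03 0.0, ST04 0.0, ST05 0.0 → max 0.0 km
Site 3: residuals ST03 58.2, ST04 66.8, ST05 55.9 → max 66.8 km
Site 4: residuals ST03 95.0, ST04 70.4, ST05 20.3 → max 95.0 km
Site 5: residuals ST03 59.2, ST04 66.3, ST05 52.3 → max 66.3 km
Only Site 2 has all residuals ≈ 0.

Site 2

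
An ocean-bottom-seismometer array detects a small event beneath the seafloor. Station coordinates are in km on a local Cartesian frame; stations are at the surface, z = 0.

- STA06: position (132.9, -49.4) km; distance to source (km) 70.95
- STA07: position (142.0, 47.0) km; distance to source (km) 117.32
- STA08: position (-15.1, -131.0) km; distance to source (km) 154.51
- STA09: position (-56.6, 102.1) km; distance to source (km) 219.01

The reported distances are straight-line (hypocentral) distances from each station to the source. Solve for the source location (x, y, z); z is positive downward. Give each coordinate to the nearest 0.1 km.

Each station gives a sphere (x−x_i)² + (y−y_i)² + z² = d_i² (stations at z=0).
Subtracting the STA06 sphere from STA07 and STA08: z² cancels, leaving linear equations in x and y:
18.2 x + 192.8 y = -6459.85
-296.0 x − 163.2 y = -21553.20
Solving: x ≈ 96.300, y ≈ -42.596 km (keep extra digits for the depth step; rounded: 96.3, -42.6).
Then from the STA06 sphere: z² = 70.95² − (x − 132.9)² − (y + 49.4)² with x = 96.300, y = -42.596, so z ≈ 60.399 ≈ 60.4 km.

(96.3, -42.6, 60.4)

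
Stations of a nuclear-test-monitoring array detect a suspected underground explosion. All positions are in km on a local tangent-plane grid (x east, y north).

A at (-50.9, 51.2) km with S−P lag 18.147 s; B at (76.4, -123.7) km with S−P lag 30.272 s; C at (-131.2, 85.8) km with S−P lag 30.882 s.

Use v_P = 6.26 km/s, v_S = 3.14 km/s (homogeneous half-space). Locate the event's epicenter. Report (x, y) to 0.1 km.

(62.4, 66.5)

Distance from S−P lag: d = Δt · v_P v_S / (v_P − v_S) = Δt · (6.26·3.14)/(6.26−3.14) ≈ 6.3001·Δt.
So d_A = 114.33, d_B = 190.72, d_C = 194.56 km.
Circle about each station: (x + 50.9)² + (y − 51.2)² = 114.33²; (x − 76.4)² + (y + 123.7)² = 190.72²; (x + 131.2)² + (y − 85.8)² = 194.56².
Subtracting the A equation from the B and C equations removes the quadratic terms:
254.6 x − 349.8 y = -7376.37
-160.6 x + 69.2 y = -5419.41
Solving the 2×2 system: x ≈ 62.4, y ≈ 66.5 km.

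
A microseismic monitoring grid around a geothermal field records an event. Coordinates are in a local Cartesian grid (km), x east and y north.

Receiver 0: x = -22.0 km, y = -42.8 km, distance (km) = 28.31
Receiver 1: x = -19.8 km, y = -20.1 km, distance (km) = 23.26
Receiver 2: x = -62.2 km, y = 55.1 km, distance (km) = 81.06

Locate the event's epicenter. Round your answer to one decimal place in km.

x ≈ -42.8 km, y ≈ -23.6 km

Circle about each station: (x + 22.0)² + (y + 42.8)² = 28.31²; (x + 19.8)² + (y + 20.1)² = 23.26²; (x + 62.2)² + (y − 55.1)² = 81.06².
Subtracting the Receiver 0 equation from the Receiver 1 and Receiver 2 equations removes the quadratic terms:
4.4 x + 45.4 y = -1259.36
-80.4 x + 195.8 y = -1180.26
Solving the 2×2 system: x ≈ -42.8, y ≈ -23.6 km.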